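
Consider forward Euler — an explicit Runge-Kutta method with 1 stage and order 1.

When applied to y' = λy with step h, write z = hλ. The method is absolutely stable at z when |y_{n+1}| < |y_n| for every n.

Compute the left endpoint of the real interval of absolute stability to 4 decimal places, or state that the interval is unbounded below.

left endpoint -2.0000.

Test eqn y'=λy, z=hλ:
  order 1, 1-stage ⇒ R(z)=1+z
  (e.g. R(-1.3)=-0.30000, |R|=0.30000)

Solve |R(x)|<1 on ℝ⁻.
x=-1.3: |R|=0.3000
|R(-1.75)|=0.7500 |R(-1.43)|=0.4300 |R(-1.17)|=0.1700
Bisect:
  x_lo=-2.6909 |R|=1.6909  x_hi=-0.0586 |R|=0.9414
  mid=-1.37477 |R|=0.37477 →hi
  mid=-2.03286 |R|=1.03286 →lo
  mid=-1.70381 |R|=0.70381 →hi
  mid=-1.86834 |R|=0.86834 →hi
  mid=-1.95060 |R|=0.95060 →hi
  mid=-1.99173 |R|=0.99173 →hi
  mid=-2.01229 |R|=1.01229 →lo
  mid=-2.00201 |R|=1.00201 →lo
  mid=-1.99687 |R|=0.99687 →hi
  mid=-1.99944 |R|=0.99944 →hi
  ...
  [-2.00008,-1.99992] ⇒ x*=-2.0000
Interval (-2.0000, 0).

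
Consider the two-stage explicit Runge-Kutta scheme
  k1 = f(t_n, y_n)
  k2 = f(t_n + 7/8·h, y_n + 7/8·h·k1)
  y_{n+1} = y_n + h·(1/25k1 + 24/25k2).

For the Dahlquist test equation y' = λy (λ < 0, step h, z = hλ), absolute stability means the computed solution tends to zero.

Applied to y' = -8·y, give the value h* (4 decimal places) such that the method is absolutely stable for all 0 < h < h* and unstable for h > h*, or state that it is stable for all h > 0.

(-1.1905,0); λ=-8 ⇒ h* = (25/21)/8 = 0.1488.

With y'=λy (z=hλ):
  k1=λy_n ⇒ h·k1=z·y_n;  k2=λ(1+7/8z)y_n ⇒ h·k2=z(1+7/8z)y_n
  y_{n+1}/y_n = 1 + 1/25z + 24/25z(1+7/8z) = 1 + z + 21/25z²
  ⇒ R(z) = 1 + z + 21/25z².

Boundary: |R(x)|=1, x<0.
x=-0.86: |R|=0.7613
R=1: x+21/25x²=0 ⇒ x=−25/21=-1.1905; min R=1−1/(4·21/25)=0.7024>−1
Confirm numerically:
  x=-0.942: |R|=0.80339 <1
  x=-0.850: |R|=0.75690 <1
  x=-0.819: |R|=0.74444 <1
  x=-1.523: |R|=1.42540 >1
  x=-1.497: |R|=1.38545 >1
  x=-1.333: |R|=1.15959 >1
Stable set (-1.1905, 0).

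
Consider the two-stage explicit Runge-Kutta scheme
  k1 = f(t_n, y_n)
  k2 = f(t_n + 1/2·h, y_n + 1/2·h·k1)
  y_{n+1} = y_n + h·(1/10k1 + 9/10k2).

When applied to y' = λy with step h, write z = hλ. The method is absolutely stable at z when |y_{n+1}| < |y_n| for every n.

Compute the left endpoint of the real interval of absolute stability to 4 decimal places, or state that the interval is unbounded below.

left endpoint -2.2222.

On y'=λy, z=hλ:
  k1=λy_n ⇒ h·k1=z·y_n;  k2=λ(1+1/2z)y_n ⇒ h·k2=z(1+1/2z)y_n
  y_{n+1}/y_n = 1 + 1/10z + 9/10z(1+1/2z) = 1 + z + 9/20z²
  R(z) = 1 + z + 9/20z².

Find x<0 with |R(x)|<1.
x=-0.7: |R|=0.5205
R=1: x+9/20x²=0 ⇒ x=−20/9=-2.2222; min R=1−1/(4·9/20)=0.4444>−1
Confirm numerically:
  x=-2.071: |R|=0.85907 <1
  x=-1.827: |R|=0.67507 <1
  x=-1.429: |R|=0.48992 <1
  x=-1.171: |R|=0.44606 <1
  x=-2.799: |R|=1.72648 >1
  x=-2.736: |R|=1.63256 >1
  x=-2.599: |R|=1.44066 >1
Stable set (-2.2222, 0).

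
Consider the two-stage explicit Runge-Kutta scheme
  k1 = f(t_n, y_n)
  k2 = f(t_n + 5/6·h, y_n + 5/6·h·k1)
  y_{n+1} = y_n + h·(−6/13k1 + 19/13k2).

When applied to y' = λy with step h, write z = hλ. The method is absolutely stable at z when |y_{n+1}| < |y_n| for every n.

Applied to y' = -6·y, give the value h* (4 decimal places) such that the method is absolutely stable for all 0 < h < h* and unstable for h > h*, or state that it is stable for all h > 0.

(-0.8211,0); λ=-6 ⇒ h* = (78/95)/6 = 0.1368.

On y'=λy, z=hλ:
  k1=λy_n ⇒ h·k1=z·y_n;  k2=λ(1+5/6z)y_n ⇒ h·k2=z(1+5/6z)y_n
  y_{n+1}/y_n = 1 − 6/13z + 19/13z(1+5/6z) = 1 + z + 95/78z²
  R(z) = 1 + z + 95/78z².

Find x<0 with |R(x)|<1.
x=-0.64: |R|=0.8589
R=1: x+95/78x²=0 ⇒ x=−78/95=-0.8211; min R=1−1/(4·95/78)=0.7947>−1
Confirm numerically:
  x=-0.795: |R|=0.97477 <1
  x=-0.729: |R|=0.91827 <1
  x=-0.676: |R|=0.88057 <1
  x=-0.358: |R|=0.79810 <1
  x=-1.143: |R|=1.44819 >1
  x=-0.881: |R|=1.06432 >1
Stable set (-0.8211, 0).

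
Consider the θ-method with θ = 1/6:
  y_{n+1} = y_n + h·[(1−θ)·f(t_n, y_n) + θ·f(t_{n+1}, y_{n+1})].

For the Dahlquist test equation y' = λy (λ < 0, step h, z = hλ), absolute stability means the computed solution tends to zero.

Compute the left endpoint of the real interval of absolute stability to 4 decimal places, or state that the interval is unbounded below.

z* = -3.0000.

With y'=λy (z=hλ):
  y_{n+1} = y_n + z·[5/6·y_n + 1/6·y_{n+1}] ⇒ (1 − 1/6z)y_{n+1} = (1 + 5/6z)y_n
  so R(z) = (1 + 5/6z)/(1 − 1/6z).

Need |R(x)|<1, x<0.
x=-0.37: |R|=0.6515
R=−1: 1+5/6x = −1+1/6x ⇒ -2/3x=2 ⇒ x=2/(-2/3)=-3.0000
Confirm numerically:
  x=-2.946: |R|=0.97586 <1
  x=-2.274: |R|=0.64902 <1
  x=-2.271: |R|=0.64744 <1
  x=-2.019: |R|=0.51066 <1
  x=-3.464: |R|=1.19611 >1
  x=-3.171: |R|=1.07458 >1
  x=-3.069: |R|=1.03043 >1
So |R|<1 on (-3.0000, 0).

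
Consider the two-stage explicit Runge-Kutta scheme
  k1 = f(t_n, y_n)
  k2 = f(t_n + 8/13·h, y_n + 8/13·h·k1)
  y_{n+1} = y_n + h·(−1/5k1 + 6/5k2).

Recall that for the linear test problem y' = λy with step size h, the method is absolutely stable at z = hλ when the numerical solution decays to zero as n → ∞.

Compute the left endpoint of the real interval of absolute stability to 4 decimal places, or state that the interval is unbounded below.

On y'=λy, z=hλ:
  k1=λy_n ⇒ h·k1=z·y_n;  k2=λ(1+8/13z)y_n ⇒ h·k2=z(1+8/13z)y_n
  y_{n+1}/y_n = 1 − 1/5z + 6/5z(1+8/13z) = 1 + z + 48/65z²
  ⇒ R(z) = 1 + z + 48/65z².

Solve |R(x)|<1 on ℝ⁻.
x=-1.55: |R|=1.2242
R=1: x+48/65x²=0 ⇒ x=−65/48=-1.3542; min R=1−1/(4·48/65)=0.6615>−1
Confirm numerically:
  x=-1.100: |R|=0.79354 <1
  x=-0.828: |R|=0.67828 <1
  x=-0.719: |R|=0.66276 <1
  x=-1.770: |R|=1.54353 >1
  x=-1.627: |R|=1.32780 >1
  x=-1.377: |R|=1.02322 >1
Stable set (-1.3542, 0).

z* = -1.3542.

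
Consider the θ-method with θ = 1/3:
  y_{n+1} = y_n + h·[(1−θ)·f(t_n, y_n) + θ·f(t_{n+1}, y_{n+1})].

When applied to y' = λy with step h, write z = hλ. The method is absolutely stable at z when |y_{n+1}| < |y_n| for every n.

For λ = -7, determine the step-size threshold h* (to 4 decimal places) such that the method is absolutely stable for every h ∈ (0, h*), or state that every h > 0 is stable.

With y'=λy (z=hλ):
  y_{n+1} = y_n + z·[2/3·y_n + 1/3·y_{n+1}] ⇒ (1 − 1/3z)y_{n+1} = (1 + 2/3z)y_n
  ⇒ R(z) = (1 + 2/3z)/(1 − 1/3z).

Find x<0 with |R(x)|<1.
x=-1.06: |R|=0.2167
R=−1: 1+2/3x = −1+1/3x ⇒ -1/3x=2 ⇒ x=2/(-1/3)=-6.0000
Confirm numerically:
  x=-4.544: |R|=0.80700 <1
  x=-4.318: |R|=0.77016 <1
  x=-2.692: |R|=0.41883 <1
  x=-6.422: |R|=1.04479 >1
  x=-6.365: |R|=1.03897 >1
  x=-6.280: |R|=1.03017 >1
So |R|<1 on (-6.0000, 0).

(-6.0000,0); λ=-7 ⇒ h* = (6)/7 = 0.8571.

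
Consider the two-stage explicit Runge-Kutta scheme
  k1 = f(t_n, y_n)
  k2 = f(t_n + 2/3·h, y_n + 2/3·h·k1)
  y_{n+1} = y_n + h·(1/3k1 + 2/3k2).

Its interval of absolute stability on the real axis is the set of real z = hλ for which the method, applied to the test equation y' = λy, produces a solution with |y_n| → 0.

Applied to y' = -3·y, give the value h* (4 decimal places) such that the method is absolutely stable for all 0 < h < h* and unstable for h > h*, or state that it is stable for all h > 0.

On y'=λy, z=hλ:
  k1=λy_n ⇒ h·k1=z·y_n;  k2=λ(1+2/3z)y_n ⇒ h·k2=z(1+2/3z)y_n
  y_{n+1}/y_n = 1 + 1/3z + 2/3z(1+2/3z) = 1 + z + 4/9z²
  so R(z) = 1 + z + 4/9z².

Need |R(x)|<1, x<0.
x=-1.53: |R|=0.5104
R=1: x+4/9x²=0 ⇒ x=−9/4=-2.2500; min R=1−1/(4·4/9)=0.4375>−1
Confirm numerically:
  x=-1.875: |R|=0.68750 <1
  x=-1.314: |R|=0.45338 <1
  x=-1.115: |R|=0.43754 <1
  x=-2.743: |R|=1.60102 >1
  x=-2.510: |R|=1.29004 >1
  x=-2.496: |R|=1.27290 >1
Stable set (-2.2500, 0).

(-2.2500,0); λ=-3 ⇒ h* = (9/4)/3 = 0.7500.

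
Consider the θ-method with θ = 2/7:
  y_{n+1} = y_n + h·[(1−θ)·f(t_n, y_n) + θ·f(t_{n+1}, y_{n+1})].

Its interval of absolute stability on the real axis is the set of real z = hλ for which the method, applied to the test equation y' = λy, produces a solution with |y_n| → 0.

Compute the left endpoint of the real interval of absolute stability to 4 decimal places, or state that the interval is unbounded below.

Set f=λy, z=hλ:
  y_{n+1} = y_n + z·[5/7·y_n + 2/7·y_{n+1}] ⇒ (1 − 2/7z)y_{n+1} = (1 + 5/7z)y_n
  so R(z) = (1 + 5/7z)/(1 − 2/7z).

Boundary: |R(x)|=1, x<0.
x=-0.92: |R|=0.2715
R=−1: 1+5/7x = −1+2/7x ⇒ -3/7x=2 ⇒ x=2/(-3/7)=-4.6667
Confirm numerically:
  x=-3.748: |R|=0.80988 <1
  x=-3.400: |R|=0.72464 <1
  x=-3.276: |R|=0.69215 <1
  x=-2.798: |R|=0.55494 <1
  x=-5.193: |R|=1.09082 >1
  x=-4.772: |R|=1.01910 >1
  x=-4.770: |R|=1.01874 >1
Interval (-4.6667, 0).

z* = -4.6667.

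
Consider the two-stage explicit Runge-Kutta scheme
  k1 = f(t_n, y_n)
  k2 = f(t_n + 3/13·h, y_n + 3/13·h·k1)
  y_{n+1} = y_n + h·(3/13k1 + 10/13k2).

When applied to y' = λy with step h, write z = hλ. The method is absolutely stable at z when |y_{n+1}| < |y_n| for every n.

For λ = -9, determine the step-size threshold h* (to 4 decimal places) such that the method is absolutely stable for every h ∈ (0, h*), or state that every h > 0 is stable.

(-5.6333,0); λ=-9 ⇒ h* = (169/30)/9 = 0.6259.

Test eqn y'=λy, z=hλ:
  k1=λy_n ⇒ h·k1=z·y_n;  k2=λ(1+3/13z)y_n ⇒ h·k2=z(1+3/13z)y_n
  y_{n+1}/y_n = 1 + 3/13z + 10/13z(1+3/13z) = 1 + z + 30/169z²
  Hence R(z) = 1 + z + 30/169z².

Solve |R(x)|<1 on ℝ⁻.
x=-1.26: |R|=0.0218
R=1: x+30/169x²=0 ⇒ x=−169/30=-5.6333; min R=1−1/(4·30/169)=-0.4083>−1
Confirm numerically:
  x=-4.442: |R|=0.06061 <1
  x=-4.142: |R|=0.09653 <1
  x=-3.874: |R|=0.20988 <1
  x=-3.597: |R|=0.30024 <1
  x=-5.796: |R|=1.16736 >1
  x=-5.658: |R|=1.02477 >1
Interval (-5.6333, 0).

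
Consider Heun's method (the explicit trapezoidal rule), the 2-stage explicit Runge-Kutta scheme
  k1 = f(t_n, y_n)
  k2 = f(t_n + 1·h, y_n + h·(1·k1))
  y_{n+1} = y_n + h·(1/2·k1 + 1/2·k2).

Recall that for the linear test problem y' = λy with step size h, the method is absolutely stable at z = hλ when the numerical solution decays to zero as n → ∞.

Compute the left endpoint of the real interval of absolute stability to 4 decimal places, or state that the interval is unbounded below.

Test eqn y'=λy, z=hλ:
  order 2, 2-stage ⇒ R(z)=1+z+z^2/2
  (e.g. R(-1.58)=0.66820, |R|=0.66820)

Boundary: |R(x)|=1, x<0.
x=-1.58: |R|=0.6682
|R(-1.18)|=0.5162 |R(-0.84)|=0.5128 |R(-0.77)|=0.5264
Bisect:
  x_lo=-2.4576 |R|=1.5623  x_hi=-0.0529 |R|=0.9485
  mid=-1.25525 |R|=0.53258 →hi
  mid=-1.85643 |R|=0.86674 →hi
  mid=-2.15702 |R|=1.16935 →lo
  mid=-2.00673 |R|=1.00675 →lo
  mid=-1.93158 |R|=0.93392 →hi
  mid=-1.96915 |R|=0.96963 →hi
  mid=-1.98794 |R|=0.98801 →hi
  mid=-1.99733 |R|=0.99734 →hi
  ...
  [-2.00012,-1.99998] ⇒ x*=-2.0000
So |R|<1 on (-2.0000, 0).

z* = -2.0000.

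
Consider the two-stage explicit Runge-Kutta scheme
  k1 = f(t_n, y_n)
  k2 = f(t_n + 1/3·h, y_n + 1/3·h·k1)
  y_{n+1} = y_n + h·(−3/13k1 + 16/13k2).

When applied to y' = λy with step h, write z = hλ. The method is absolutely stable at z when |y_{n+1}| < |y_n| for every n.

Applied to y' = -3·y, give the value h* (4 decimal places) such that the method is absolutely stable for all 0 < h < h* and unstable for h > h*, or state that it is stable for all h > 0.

(-2.4375,0); λ=-3 ⇒ h* = (39/16)/3 = 0.8125.

Test eqn y'=λy, z=hλ:
  k1=λy_n ⇒ h·k1=z·y_n;  k2=λ(1+1/3z)y_n ⇒ h·k2=z(1+1/3z)y_n
  y_{n+1}/y_n = 1 − 3/13z + 16/13z(1+1/3z) = 1 + z + 16/39z²
  ⇒ R(z) = 1 + z + 16/39z².

Solve |R(x)|<1 on ℝ⁻.
x=-1.74: |R|=0.5021
R=1: x+16/39x²=0 ⇒ x=−39/16=-2.4375; min R=1−1/(4·16/39)=0.3906>−1
Confirm numerically:
  x=-2.063: |R|=0.68304 <1
  x=-1.971: |R|=0.62278 <1
  x=-1.165: |R|=0.39181 <1
  x=-2.883: |R|=1.52692 >1
  x=-2.851: |R|=1.48365 >1
So |R|<1 on (-2.4375, 0).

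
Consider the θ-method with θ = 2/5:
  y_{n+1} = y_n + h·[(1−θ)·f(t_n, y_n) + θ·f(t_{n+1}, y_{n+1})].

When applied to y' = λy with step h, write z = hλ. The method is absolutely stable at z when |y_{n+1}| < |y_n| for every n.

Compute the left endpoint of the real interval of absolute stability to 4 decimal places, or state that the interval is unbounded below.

Test eqn y'=λy, z=hλ:
  y_{n+1} = y_n + z·[3/5·y_n + 2/5·y_{n+1}] ⇒ (1 − 2/5z)y_{n+1} = (1 + 3/5z)y_n
  Hence R(z) = (1 + 3/5z)/(1 − 2/5z).

Need |R(x)|<1, x<0.
x=-0.38: |R|=0.6701
R=−1: 1+3/5x = −1+2/5x ⇒ -1/5x=2 ⇒ x=2/(-1/5)=-10.0000
Confirm numerically:
  x=-8.746: |R|=0.94425 <1
  x=-5.395: |R|=0.70836 <1
  x=-5.017: |R|=0.66855 <1
  x=-10.408: |R|=1.01580 >1
  x=-10.305: |R|=1.01191 >1
Stable set (-10.0000, 0).

z* = -10.0000.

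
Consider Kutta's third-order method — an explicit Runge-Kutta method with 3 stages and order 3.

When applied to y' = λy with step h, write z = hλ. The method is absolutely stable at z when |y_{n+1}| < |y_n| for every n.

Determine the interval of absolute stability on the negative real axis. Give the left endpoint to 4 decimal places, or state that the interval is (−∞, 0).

With y'=λy (z=hλ):
  order 3, 3-stage ⇒ R(z)=1+z+z^2/2+z^3/6
  (e.g. R(-1.48)=0.07490, |R|=0.07490)

Boundary: |R(x)|=1, x<0.
x=-1.48: |R|=0.0749
|R(-2.39)|=0.8093 |R(-1.05)|=0.3083 |R(-0.62)|=0.5325
Bisect:
  x_lo=-3.2951 |R|=2.8290  x_hi=-0.2716 |R|=0.7619
  mid=-1.78333 |R|=0.13844 →hi
  mid=-2.53920 |R|=1.04403 →lo
  mid=-2.16127 |R|=0.50830 →hi
  mid=-2.35024 |R|=0.75206 →hi
  mid=-2.44472 |R|=0.89160 →hi
  mid=-2.49196 |R|=0.96615 →hi
  mid=-2.51558 |R|=1.00467 →lo
  mid=-2.50377 |R|=0.98531 →hi
  ...
  [-2.51281,-2.51263] ⇒ x*=-2.5127
So |R|<1 on (-2.5127, 0).

z∈(-2.5127,0).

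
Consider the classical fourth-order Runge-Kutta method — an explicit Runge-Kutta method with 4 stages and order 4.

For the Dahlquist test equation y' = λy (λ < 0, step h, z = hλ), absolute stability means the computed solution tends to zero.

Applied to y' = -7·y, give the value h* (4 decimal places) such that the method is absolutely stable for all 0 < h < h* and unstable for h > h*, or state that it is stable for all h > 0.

(-2.7853,0); λ=-7 ⇒ h* = 0.3979.

Set f=λy, z=hλ:
  order 4, 4-stage ⇒ R(z)=1+z+z^2/2+z^3/6+z^4/24
  (e.g. R(-0.79)=0.45611, |R|=0.45611)

Solve |R(x)|<1 on ℝ⁻.
x=-0.79: |R|=0.4561
|R(-2.46)|=0.6106 |R(-1.91)|=0.3073 |R(-0.72)|=0.4882
Bisect:
  x_lo=-3.6384 |R|=3.2551  x_hi=-0.1786 |R|=0.8365
  mid=-1.90851 |R|=0.30690 →hi
  mid=-2.77348 |R|=0.98233 →hi
  mid=-3.20596 |R|=1.84294 →lo
  mid=-2.98972 |R|=1.35457 →lo
  mid=-2.88160 |R|=1.15518 →lo
  mid=-2.82754 |R|=1.06558 →lo
  mid=-2.80051 |R|=1.02318 →lo
  mid=-2.78699 |R|=1.00257 →lo
  mid=-2.78024 |R|=0.99240 →hi
  ...
  [-2.78530,-2.78509] ⇒ x*=-2.7853
Interval (-2.7853, 0).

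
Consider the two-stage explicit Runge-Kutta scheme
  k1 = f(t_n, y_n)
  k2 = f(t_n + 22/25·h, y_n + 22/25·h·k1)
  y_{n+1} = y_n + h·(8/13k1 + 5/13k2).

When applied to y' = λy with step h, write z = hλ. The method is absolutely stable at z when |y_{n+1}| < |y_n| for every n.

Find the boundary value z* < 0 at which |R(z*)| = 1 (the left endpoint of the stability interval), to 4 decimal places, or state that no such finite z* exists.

left endpoint -2.9545.

Test eqn y'=λy, z=hλ:
  k1=λy_n ⇒ h·k1=z·y_n;  k2=λ(1+22/25z)y_n ⇒ h·k2=z(1+22/25z)y_n
  y_{n+1}/y_n = 1 + 8/13z + 5/13z(1+22/25z) = 1 + z + 22/65z²
  ⇒ R(z) = 1 + z + 22/65z².

Boundary: |R(x)|=1, x<0.
x=-1.02: |R|=0.3321
R=1: x+22/65x²=0 ⇒ x=−65/22=-2.9545; min R=1−1/(4·22/65)=0.2614>−1
Confirm numerically:
  x=-2.146: |R|=0.41272 <1
  x=-1.971: |R|=0.34387 <1
  x=-1.300: |R|=0.27200 <1
  x=-3.479: |R|=1.61755 >1
  x=-3.206: |R|=1.27286 >1
So |R|<1 on (-2.9545, 0).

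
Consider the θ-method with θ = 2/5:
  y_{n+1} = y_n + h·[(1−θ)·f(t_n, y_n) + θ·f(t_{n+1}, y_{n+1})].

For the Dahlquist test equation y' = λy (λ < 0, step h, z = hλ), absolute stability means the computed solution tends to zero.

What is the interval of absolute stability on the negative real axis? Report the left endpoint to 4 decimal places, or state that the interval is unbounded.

z∈(-10.0000,0).

Set f=λy, z=hλ:
  y_{n+1} = y_n + z·[3/5·y_n + 2/5·y_{n+1}] ⇒ (1 − 2/5z)y_{n+1} = (1 + 3/5z)y_n
  ⇒ R(z) = (1 + 3/5z)/(1 − 2/5z).

Boundary: |R(x)|=1, x<0.
x=-1.36: |R|=0.1192
R=−1: 1+3/5x = −1+2/5x ⇒ -1/5x=2 ⇒ x=2/(-1/5)=-10.0000
Confirm numerically:
  x=-9.868: |R|=0.99466 <1
  x=-9.540: |R|=0.98090 <1
  x=-8.274: |R|=0.91990 <1
  x=-7.875: |R|=0.89759 <1
  x=-10.047: |R|=1.00187 >1
  x=-10.023: |R|=1.00092 >1
Interval (-10.0000, 0).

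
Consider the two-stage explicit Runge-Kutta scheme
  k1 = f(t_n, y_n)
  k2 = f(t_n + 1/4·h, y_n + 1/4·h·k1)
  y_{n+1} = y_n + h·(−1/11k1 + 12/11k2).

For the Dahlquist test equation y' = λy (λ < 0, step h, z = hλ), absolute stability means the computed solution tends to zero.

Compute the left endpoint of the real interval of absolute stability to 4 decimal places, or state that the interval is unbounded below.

left endpoint -3.6667.

With y'=λy (z=hλ):
  k1=λy_n ⇒ h·k1=z·y_n;  k2=λ(1+1/4z)y_n ⇒ h·k2=z(1+1/4z)y_n
  y_{n+1}/y_n = 1 − 1/11z + 12/11z(1+1/4z) = 1 + z + 3/11z²
  Hence R(z) = 1 + z + 3/11z².

Find x<0 with |R(x)|<1.
x=-1.15: |R|=0.2107
R=1: x+3/11x²=0 ⇒ x=−11/3=-3.6667; min R=1−1/(4·3/11)=0.0833>−1
Confirm numerically:
  x=-2.652: |R|=0.26612 <1
  x=-1.668: |R|=0.09079 <1
  x=-1.510: |R|=0.11185 <1
  x=-3.820: |R|=1.15975 >1
  x=-3.748: |R|=1.08314 >1
So |R|<1 on (-3.6667, 0).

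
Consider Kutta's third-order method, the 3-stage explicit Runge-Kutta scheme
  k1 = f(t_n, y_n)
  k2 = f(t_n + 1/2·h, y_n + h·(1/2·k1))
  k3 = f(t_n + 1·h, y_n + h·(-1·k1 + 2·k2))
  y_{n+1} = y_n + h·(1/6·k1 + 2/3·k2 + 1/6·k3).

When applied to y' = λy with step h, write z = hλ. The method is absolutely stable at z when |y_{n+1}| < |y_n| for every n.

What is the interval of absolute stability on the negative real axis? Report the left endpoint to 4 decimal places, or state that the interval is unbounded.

z∈(-2.5127,0).

Test eqn y'=λy, z=hλ:
  order 3, 3-stage ⇒ R(z)=1+z+z^2/2+z^3/6
  (e.g. R(-0.66)=0.50988, |R|=0.50988)

Need |R(x)|<1, x<0.
x=-0.66: |R|=0.5099
|R(-2.56)|=1.0794 |R(-2.39)|=0.8093 |R(-1.52)|=0.0499
Bisect:
  x_lo=-3.2969 |R|=2.8347  x_hi=-0.0655 |R|=0.9366
  mid=-1.68116 |R|=0.05992 →hi
  mid=-2.48902 |R|=0.96141 →hi
  mid=-2.89295 |R|=1.74362 →lo
  mid=-2.69098 |R|=1.31803 →lo
  mid=-2.59000 |R|=1.13162 →lo
  mid=-2.53951 |R|=1.04455 →lo
  mid=-2.51427 |R|=1.00250 →lo
  mid=-2.50164 |R|=0.98184 →hi
  mid=-2.50795 |R|=0.99214 →hi
  mid=-2.51111 |R|=0.99731 →hi
  ...
  [-2.51288,-2.51269] ⇒ x*=-2.5127
Interval (-2.5127, 0).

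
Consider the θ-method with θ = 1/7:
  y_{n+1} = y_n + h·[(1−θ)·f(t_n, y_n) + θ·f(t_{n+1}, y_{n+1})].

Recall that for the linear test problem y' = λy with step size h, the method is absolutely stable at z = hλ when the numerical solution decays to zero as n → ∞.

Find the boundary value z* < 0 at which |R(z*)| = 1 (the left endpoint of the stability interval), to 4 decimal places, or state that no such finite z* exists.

With y'=λy (z=hλ):
  y_{n+1} = y_n + z·[6/7·y_n + 1/7·y_{n+1}] ⇒ (1 − 1/7z)y_{n+1} = (1 + 6/7z)y_n
  so R(z) = (1 + 6/7z)/(1 − 1/7z).

Find x<0 with |R(x)|<1.
x=-1.36: |R|=0.1388
R=−1: 1+6/7x = −1+1/7x ⇒ -5/7x=2 ⇒ x=2/(-5/7)=-2.8000
Confirm numerically:
  x=-2.292: |R|=0.72665 <1
  x=-2.068: |R|=0.59638 <1
  x=-1.721: |R|=0.38138 <1
  x=-1.394: |R|=0.16250 <1
  x=-3.326: |R|=1.25470 >1
  x=-3.264: |R|=1.22603 >1
  x=-3.188: |R|=1.19042 >1
So |R|<1 on (-2.8000, 0).

left endpoint -2.8000.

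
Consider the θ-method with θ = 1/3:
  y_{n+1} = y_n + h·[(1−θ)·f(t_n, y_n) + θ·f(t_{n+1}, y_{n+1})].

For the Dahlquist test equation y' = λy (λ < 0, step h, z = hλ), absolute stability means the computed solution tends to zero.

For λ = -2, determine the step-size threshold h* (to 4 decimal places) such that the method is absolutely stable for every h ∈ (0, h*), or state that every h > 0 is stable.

(-6.0000,0); λ=-2 ⇒ h* = (6)/2 = 3.0000.

Test eqn y'=λy, z=hλ:
  y_{n+1} = y_n + z·[2/3·y_n + 1/3·y_{n+1}] ⇒ (1 − 1/3z)y_{n+1} = (1 + 2/3z)y_n
  R(z) = (1 + 2/3z)/(1 − 1/3z).

Find x<0 with |R(x)|<1.
x=-0.51: |R|=0.5641
R=−1: 1+2/3x = −1+1/3x ⇒ -1/3x=2 ⇒ x=2/(-1/3)=-6.0000
Confirm numerically:
  x=-5.138: |R|=0.89408 <1
  x=-5.113: |R|=0.89067 <1
  x=-3.738: |R|=0.66429 <1
  x=-6.549: |R|=1.05749 >1
  x=-6.390: |R|=1.04153 >1
Interval (-6.0000, 0).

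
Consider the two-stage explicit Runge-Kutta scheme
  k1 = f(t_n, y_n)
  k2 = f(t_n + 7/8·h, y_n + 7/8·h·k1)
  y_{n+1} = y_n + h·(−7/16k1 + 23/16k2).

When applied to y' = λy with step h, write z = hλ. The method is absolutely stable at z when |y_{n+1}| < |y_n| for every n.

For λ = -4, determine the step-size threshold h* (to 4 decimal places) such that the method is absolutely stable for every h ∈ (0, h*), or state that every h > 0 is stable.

(-0.7950,0); λ=-4 ⇒ h* = (128/161)/4 = 0.1988.

Test eqn y'=λy, z=hλ:
  k1=λy_n ⇒ h·k1=z·y_n;  k2=λ(1+7/8z)y_n ⇒ h·k2=z(1+7/8z)y_n
  y_{n+1}/y_n = 1 − 7/16z + 23/16z(1+7/8z) = 1 + z + 161/128z²
  R(z) = 1 + z + 161/128z².

Solve |R(x)|<1 on ℝ⁻.
x=-1.55: |R|=2.4719
R=1: x+161/128x²=0 ⇒ x=−128/161=-0.7950; min R=1−1/(4·161/128)=0.8012>−1
Confirm numerically:
  x=-0.652: |R|=0.88270 <1
  x=-0.558: |R|=0.83364 <1
  x=-0.484: |R|=0.81065 <1
  x=-0.337: |R|=0.80585 <1
  x=-1.115: |R|=1.44874 >1
  x=-1.026: |R|=1.29807 >1
  x=-0.848: |R|=1.05650 >1
Stable set (-0.7950, 0).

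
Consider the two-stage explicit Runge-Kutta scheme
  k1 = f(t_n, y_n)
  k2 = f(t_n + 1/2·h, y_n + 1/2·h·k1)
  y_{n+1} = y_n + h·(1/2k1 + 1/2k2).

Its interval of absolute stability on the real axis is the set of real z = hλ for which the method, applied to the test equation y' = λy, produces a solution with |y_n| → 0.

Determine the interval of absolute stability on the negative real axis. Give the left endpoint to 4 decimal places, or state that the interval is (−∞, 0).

With y'=λy (z=hλ):
  k1=λy_n ⇒ h·k1=z·y_n;  k2=λ(1+1/2z)y_n ⇒ h·k2=z(1+1/2z)y_n
  y_{n+1}/y_n = 1 + 1/2z + 1/2z(1+1/2z) = 1 + z + 1/4z²
  ⇒ R(z) = 1 + z + 1/4z².

Solve |R(x)|<1 on ℝ⁻.
x=-0.88: |R|=0.3136
R=1: x+1/4x²=0 ⇒ x=−4=-4.0000; min R=1−1/(4·1/4)=0.0000>−1
Confirm numerically:
  x=-3.590: |R|=0.63202 <1
  x=-3.586: |R|=0.62885 <1
  x=-3.548: |R|=0.59908 <1
  x=-2.581: |R|=0.08439 <1
  x=-4.520: |R|=1.58760 >1
  x=-4.074: |R|=1.07537 >1
Interval (-4.0000, 0).

(-4.0000, 0).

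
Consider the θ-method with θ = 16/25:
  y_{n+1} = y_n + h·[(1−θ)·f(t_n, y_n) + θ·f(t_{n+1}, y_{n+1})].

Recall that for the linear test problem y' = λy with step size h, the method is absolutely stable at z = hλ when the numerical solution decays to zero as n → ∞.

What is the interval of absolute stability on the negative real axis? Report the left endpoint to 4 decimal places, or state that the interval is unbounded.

interval (−∞, 0).

Test eqn y'=λy, z=hλ:
  y_{n+1} = y_n + z·[9/25·y_n + 16/25·y_{n+1}] ⇒ (1 − 16/25z)y_{n+1} = (1 + 9/25z)y_n
  ⇒ R(z) = (1 + 9/25z)/(1 − 16/25z).

Need |R(x)|<1, x<0.
x=-1.79: |R|=0.1657
x=-2: |R|=0.1228
x=-10: |R|=0.3514
x=-100: |R|=0.5385
θ=16/25≥1/2 ⇒ |1+9/25x|<|1−16/25x| ∀x<0 ⇒ interval (−∞,0).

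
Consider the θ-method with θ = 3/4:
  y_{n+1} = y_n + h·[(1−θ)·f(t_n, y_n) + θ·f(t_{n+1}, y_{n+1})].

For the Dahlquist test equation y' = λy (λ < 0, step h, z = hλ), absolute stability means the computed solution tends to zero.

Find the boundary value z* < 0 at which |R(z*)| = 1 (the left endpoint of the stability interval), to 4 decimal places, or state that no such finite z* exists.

(−∞, 0) — no finite endpoint.

Test eqn y'=λy, z=hλ:
  y_{n+1} = y_n + z·[1/4·y_n + 3/4·y_{n+1}] ⇒ (1 − 3/4z)y_{n+1} = (1 + 1/4z)y_n
  ⇒ R(z) = (1 + 1/4z)/(1 − 3/4z).

Boundary: |R(x)|=1, x<0.
x=-1.72: |R|=0.2489
x=-2: |R|=0.2000
x=-10: |R|=0.1765
x=-100: |R|=0.3158
θ=3/4≥1/2 ⇒ |1+1/4x|<|1−3/4x| ∀x<0 ⇒ unbounded interval.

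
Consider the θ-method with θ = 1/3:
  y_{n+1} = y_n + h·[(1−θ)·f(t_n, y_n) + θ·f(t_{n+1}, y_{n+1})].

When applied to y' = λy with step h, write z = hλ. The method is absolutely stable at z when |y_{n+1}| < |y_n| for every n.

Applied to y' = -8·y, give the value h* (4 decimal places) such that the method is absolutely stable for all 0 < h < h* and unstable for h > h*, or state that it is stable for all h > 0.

(-6.0000,0); λ=-8 ⇒ h* = (6)/8 = 0.7500.

With y'=λy (z=hλ):
  y_{n+1} = y_n + z·[2/3·y_n + 1/3·y_{n+1}] ⇒ (1 − 1/3z)y_{n+1} = (1 + 2/3z)y_n
  Hence R(z) = (1 + 2/3z)/(1 − 1/3z).

Boundary: |R(x)|=1, x<0.
x=-1.58: |R|=0.0349
R=−1: 1+2/3x = −1+1/3x ⇒ -1/3x=2 ⇒ x=2/(-1/3)=-6.0000
Confirm numerically:
  x=-5.128: |R|=0.89272 <1
  x=-4.795: |R|=0.84541 <1
  x=-3.249: |R|=0.55977 <1
  x=-2.595: |R|=0.39142 <1
  x=-6.156: |R|=1.01704 >1
  x=-6.056: |R|=1.00618 >1
So |R|<1 on (-6.0000, 0).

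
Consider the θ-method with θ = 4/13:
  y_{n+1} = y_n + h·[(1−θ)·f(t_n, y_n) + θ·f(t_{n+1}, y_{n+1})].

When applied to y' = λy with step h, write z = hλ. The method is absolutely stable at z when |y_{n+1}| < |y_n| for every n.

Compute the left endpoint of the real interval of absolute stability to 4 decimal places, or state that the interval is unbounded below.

z* = -5.2000.

With y'=λy (z=hλ):
  y_{n+1} = y_n + z·[9/13·y_n + 4/13·y_{n+1}] ⇒ (1 − 4/13z)y_{n+1} = (1 + 9/13z)y_n
  Hence R(z) = (1 + 9/13z)/(1 − 4/13z).

Find x<0 with |R(x)|<1.
x=-0.66: |R|=0.4514
R=−1: 1+9/13x = −1+4/13x ⇒ -5/13x=2 ⇒ x=2/(-5/13)=-5.2000
Confirm numerically:
  x=-5.038: |R|=0.97557 <1
  x=-5.007: |R|=0.97078 <1
  x=-3.975: |R|=0.78806 <1
  x=-3.785: |R|=0.74858 <1
  x=-5.775: |R|=1.07964 >1
  x=-5.744: |R|=1.07561 >1
  x=-5.711: |R|=1.07128 >1
Stable set (-5.2000, 0).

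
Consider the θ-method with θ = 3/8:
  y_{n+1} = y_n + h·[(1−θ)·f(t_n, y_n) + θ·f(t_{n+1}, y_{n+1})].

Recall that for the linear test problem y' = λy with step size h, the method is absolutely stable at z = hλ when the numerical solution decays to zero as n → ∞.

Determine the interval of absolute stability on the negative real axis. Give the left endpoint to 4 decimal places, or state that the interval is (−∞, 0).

z∈(-8.0000,0).

Set f=λy, z=hλ:
  y_{n+1} = y_n + z·[5/8·y_n + 3/8·y_{n+1}] ⇒ (1 − 3/8z)y_{n+1} = (1 + 5/8z)y_n
  so R(z) = (1 + 5/8z)/(1 − 3/8z).

Find x<0 with |R(x)|<1.
x=-1.28: |R|=0.1351
R=−1: 1+5/8x = −1+3/8x ⇒ -1/4x=2 ⇒ x=2/(-1/4)=-8.0000
Confirm numerically:
  x=-7.051: |R|=0.93490 <1
  x=-6.818: |R|=0.91692 <1
  x=-5.017: |R|=0.74118 <1
  x=-4.251: |R|=0.63870 <1
  x=-8.536: |R|=1.03190 >1
  x=-8.223: |R|=1.01365 >1
So |R|<1 on (-8.0000, 0).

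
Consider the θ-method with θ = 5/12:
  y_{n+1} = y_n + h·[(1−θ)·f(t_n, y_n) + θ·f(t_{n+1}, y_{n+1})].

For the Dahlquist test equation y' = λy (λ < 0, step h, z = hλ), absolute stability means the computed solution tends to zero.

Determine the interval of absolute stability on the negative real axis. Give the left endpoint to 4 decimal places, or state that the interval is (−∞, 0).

z∈(-12.0000,0).

With y'=λy (z=hλ):
  y_{n+1} = y_n + z·[7/12·y_n + 5/12·y_{n+1}] ⇒ (1 − 5/12z)y_{n+1} = (1 + 7/12z)y_n
  R(z) = (1 + 7/12z)/(1 − 5/12z).

Need |R(x)|<1, x<0.
x=-0.67: |R|=0.4762
R=−1: 1+7/12x = −1+5/12x ⇒ -1/6x=2 ⇒ x=2/(-1/6)=-12.0000
Confirm numerically:
  x=-11.919: |R|=0.99774 <1
  x=-8.533: |R|=0.87315 <1
  x=-7.535: |R|=0.82023 <1
  x=-5.018: |R|=0.62351 <1
  x=-12.518: |R|=1.01389 >1
  x=-12.228: |R|=1.00623 >1
Stable set (-12.0000, 0).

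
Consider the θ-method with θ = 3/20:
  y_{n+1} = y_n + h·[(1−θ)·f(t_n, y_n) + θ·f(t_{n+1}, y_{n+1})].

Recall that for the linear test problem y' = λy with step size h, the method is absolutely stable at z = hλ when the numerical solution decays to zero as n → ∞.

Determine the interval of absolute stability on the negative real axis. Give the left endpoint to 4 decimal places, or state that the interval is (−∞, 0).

(-2.8571, 0).

With y'=λy (z=hλ):
  y_{n+1} = y_n + z·[17/20·y_n + 3/20·y_{n+1}] ⇒ (1 − 3/20z)y_{n+1} = (1 + 17/20z)y_n
  R(z) = (1 + 17/20z)/(1 − 3/20z).

Solve |R(x)|<1 on ℝ⁻.
x=-1.78: |R|=0.4049
R=−1: 1+17/20x = −1+3/20x ⇒ -7/10x=2 ⇒ x=2/(-7/10)=-2.8571
Confirm numerically:
  x=-2.483: |R|=0.80917 <1
  x=-1.844: |R|=0.44446 <1
  x=-1.372: |R|=0.13783 <1
  x=-3.205: |R|=1.16444 >1
  x=-2.900: |R|=1.02091 >1
Interval (-2.8571, 0).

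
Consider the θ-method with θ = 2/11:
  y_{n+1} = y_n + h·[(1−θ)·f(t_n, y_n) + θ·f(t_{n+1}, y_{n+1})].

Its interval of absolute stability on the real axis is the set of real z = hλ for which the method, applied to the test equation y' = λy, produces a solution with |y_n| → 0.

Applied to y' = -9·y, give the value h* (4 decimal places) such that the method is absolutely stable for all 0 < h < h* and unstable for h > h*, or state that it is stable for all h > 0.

Set f=λy, z=hλ:
  y_{n+1} = y_n + z·[9/11·y_n + 2/11·y_{n+1}] ⇒ (1 − 2/11z)y_{n+1} = (1 + 9/11z)y_n
  R(z) = (1 + 9/11z)/(1 − 2/11z).

Find x<0 with |R(x)|<1.
x=-0.82: |R|=0.2864
R=−1: 1+9/11x = −1+2/11x ⇒ -7/11x=2 ⇒ x=2/(-7/11)=-3.1429
Confirm numerically:
  x=-2.979: |R|=0.93236 <1
  x=-2.782: |R|=0.84750 <1
  x=-1.681: |R|=0.28749 <1
  x=-1.539: |R|=0.20251 <1
  x=-3.720: |R|=1.21909 >1
  x=-3.630: |R|=1.18675 >1
Stable set (-3.1429, 0).

(-3.1429,0); λ=-9 ⇒ h* = (22/7)/9 = 0.3492.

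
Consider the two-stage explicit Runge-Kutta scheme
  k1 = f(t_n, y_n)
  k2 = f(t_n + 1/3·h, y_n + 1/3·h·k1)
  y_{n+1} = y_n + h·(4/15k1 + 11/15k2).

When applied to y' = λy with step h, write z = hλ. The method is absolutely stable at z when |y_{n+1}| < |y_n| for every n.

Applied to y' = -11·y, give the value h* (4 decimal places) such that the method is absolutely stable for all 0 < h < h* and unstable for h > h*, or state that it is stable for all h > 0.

With y'=λy (z=hλ):
  k1=λy_n ⇒ h·k1=z·y_n;  k2=λ(1+1/3z)y_n ⇒ h·k2=z(1+1/3z)y_n
  y_{n+1}/y_n = 1 + 4/15z + 11/15z(1+1/3z) = 1 + z + 11/45z²
  Hence R(z) = 1 + z + 11/45z².

Find x<0 with |R(x)|<1.
x=-1.41: |R|=0.0760
R=1: x+11/45x²=0 ⇒ x=−45/11=-4.0909; min R=1−1/(4·11/45)=-0.0227>−1
Confirm numerically:
  x=-3.429: |R|=0.44519 <1
  x=-2.178: |R|=0.01843 <1
  x=-1.836: |R|=0.01200 <1
  x=-4.603: |R|=1.57619 >1
  x=-4.593: |R|=1.56371 >1
  x=-4.332: |R|=1.25530 >1
Stable set (-4.0909, 0).

(-4.0909,0); λ=-11 ⇒ h* = (45/11)/11 = 0.3719.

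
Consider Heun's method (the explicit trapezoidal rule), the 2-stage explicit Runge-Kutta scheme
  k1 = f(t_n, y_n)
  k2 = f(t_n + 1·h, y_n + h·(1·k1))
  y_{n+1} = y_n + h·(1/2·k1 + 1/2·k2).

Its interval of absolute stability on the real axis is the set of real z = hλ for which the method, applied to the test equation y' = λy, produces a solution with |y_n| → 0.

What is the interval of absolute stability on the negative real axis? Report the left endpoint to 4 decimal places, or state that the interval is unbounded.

With y'=λy (z=hλ):
  order 2, 2-stage ⇒ R(z)=1+z+z^2/2
  (e.g. R(-1.54)=0.64580, |R|=0.64580)

Need |R(x)|<1, x<0.
x=-1.54: |R|=0.6458
|R(-0.94)|=0.5018 |R(-0.68)|=0.5512 |R(-0.5)|=0.6250
Bisect:
  x_lo=-2.7244 |R|=1.9869  x_hi=-0.2004 |R|=0.8197
  mid=-1.46243 |R|=0.60692 →hi
  mid=-2.09344 |R|=1.09780 →lo
  mid=-1.77793 |R|=0.80259 →hi
  mid=-1.93569 |R|=0.93775 →hi
  mid=-2.01456 |R|=1.01467 →lo
  mid=-1.97512 |R|=0.97543 →hi
  mid=-1.99484 |R|=0.99486 →hi
  mid=-2.00470 |R|=1.00471 →lo
  mid=-1.99977 |R|=0.99977 →hi
  ...
  [-2.00008,-1.99993] ⇒ x*=-2.0000
Stable set (-2.0000, 0).

(-2.0000, 0).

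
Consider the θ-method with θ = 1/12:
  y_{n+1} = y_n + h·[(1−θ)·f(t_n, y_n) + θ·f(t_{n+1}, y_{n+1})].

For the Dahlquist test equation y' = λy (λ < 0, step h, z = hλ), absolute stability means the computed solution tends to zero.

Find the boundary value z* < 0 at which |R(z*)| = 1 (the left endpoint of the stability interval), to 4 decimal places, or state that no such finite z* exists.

On y'=λy, z=hλ:
  y_{n+1} = y_n + z·[11/12·y_n + 1/12·y_{n+1}] ⇒ (1 − 1/12z)y_{n+1} = (1 + 11/12z)y_n
  ⇒ R(z) = (1 + 11/12z)/(1 − 1/12z).

Find x<0 with |R(x)|<1.
x=-1.07: |R|=0.0176
R=−1: 1+11/12x = −1+1/12x ⇒ -5/6x=2 ⇒ x=2/(-5/6)=-2.4000
Confirm numerically:
  x=-2.369: |R|=0.97843 <1
  x=-1.696: |R|=0.48598 <1
  x=-1.413: |R|=0.26415 <1
  x=-2.894: |R|=1.33168 >1
  x=-2.538: |R|=1.09492 >1
Interval (-2.4000, 0).

left endpoint -2.4000.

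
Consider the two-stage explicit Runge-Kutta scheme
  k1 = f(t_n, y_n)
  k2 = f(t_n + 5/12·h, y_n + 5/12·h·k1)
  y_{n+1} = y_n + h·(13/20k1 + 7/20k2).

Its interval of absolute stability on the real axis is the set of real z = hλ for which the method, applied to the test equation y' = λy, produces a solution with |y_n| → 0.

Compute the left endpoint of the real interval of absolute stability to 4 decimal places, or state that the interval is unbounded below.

On y'=λy, z=hλ:
  k1=λy_n ⇒ h·k1=z·y_n;  k2=λ(1+5/12z)y_n ⇒ h·k2=z(1+5/12z)y_n
  y_{n+1}/y_n = 1 + 13/20z + 7/20z(1+5/12z) = 1 + z + 7/48z²
  ⇒ R(z) = 1 + z + 7/48z².

Need |R(x)|<1, x<0.
x=-1.37: |R|=0.0963
R=1: x+7/48x²=0 ⇒ x=−48/7=-6.8571; min R=1−1/(4·7/48)=-0.7143>−1
Confirm numerically:
  x=-6.719: |R|=0.86464 <1
  x=-6.447: |R|=0.61439 <1
  x=-4.187: |R|=0.63040 <1
  x=-3.905: |R|=0.68118 <1
  x=-7.385: |R|=1.56849 >1
  x=-7.231: |R|=1.39424 >1
  x=-6.880: |R|=1.02293 >1
So |R|<1 on (-6.8571, 0).

z* = -6.8571.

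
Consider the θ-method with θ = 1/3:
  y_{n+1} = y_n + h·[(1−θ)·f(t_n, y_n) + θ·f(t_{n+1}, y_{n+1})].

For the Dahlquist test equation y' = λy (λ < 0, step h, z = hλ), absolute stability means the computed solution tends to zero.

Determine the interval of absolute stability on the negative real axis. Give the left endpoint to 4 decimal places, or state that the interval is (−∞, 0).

Test eqn y'=λy, z=hλ:
  y_{n+1} = y_n + z·[2/3·y_n + 1/3·y_{n+1}] ⇒ (1 − 1/3z)y_{n+1} = (1 + 2/3z)y_n
  so R(z) = (1 + 2/3z)/(1 − 1/3z).

Need |R(x)|<1, x<0.
x=-0.5: |R|=0.5714
R=−1: 1+2/3x = −1+1/3x ⇒ -1/3x=2 ⇒ x=2/(-1/3)=-6.0000
Confirm numerically:
  x=-5.742: |R|=0.97049 <1
  x=-4.440: |R|=0.79032 <1
  x=-4.153: |R|=0.74179 <1
  x=-3.464: |R|=0.60767 <1
  x=-6.510: |R|=1.05363 >1
  x=-6.459: |R|=1.04853 >1
  x=-6.103: |R|=1.01131 >1
Stable set (-6.0000, 0).

(-6.0000, 0).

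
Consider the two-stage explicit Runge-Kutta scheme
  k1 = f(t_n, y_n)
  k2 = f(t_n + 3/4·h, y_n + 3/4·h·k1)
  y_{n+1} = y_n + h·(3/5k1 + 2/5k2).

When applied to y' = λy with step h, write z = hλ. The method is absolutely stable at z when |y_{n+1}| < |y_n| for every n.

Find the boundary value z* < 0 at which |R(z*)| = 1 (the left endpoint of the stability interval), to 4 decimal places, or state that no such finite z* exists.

On y'=λy, z=hλ:
  k1=λy_n ⇒ h·k1=z·y_n;  k2=λ(1+3/4z)y_n ⇒ h·k2=z(1+3/4z)y_n
  y_{n+1}/y_n = 1 + 3/5z + 2/5z(1+3/4z) = 1 + z + 3/10z²
  R(z) = 1 + z + 3/10z².

Find x<0 with |R(x)|<1.
x=-1.63: |R|=0.1671
R=1: x+3/10x²=0 ⇒ x=−10/3=-3.3333; min R=1−1/(4·3/10)=0.1667>−1
Confirm numerically:
  x=-3.065: |R|=0.75327 <1
  x=-3.063: |R|=0.75159 <1
  x=-2.190: |R|=0.24883 <1
  x=-3.900: |R|=1.66300 >1
  x=-3.543: |R|=1.22285 >1
Stable set (-3.3333, 0).

z* = -3.3333.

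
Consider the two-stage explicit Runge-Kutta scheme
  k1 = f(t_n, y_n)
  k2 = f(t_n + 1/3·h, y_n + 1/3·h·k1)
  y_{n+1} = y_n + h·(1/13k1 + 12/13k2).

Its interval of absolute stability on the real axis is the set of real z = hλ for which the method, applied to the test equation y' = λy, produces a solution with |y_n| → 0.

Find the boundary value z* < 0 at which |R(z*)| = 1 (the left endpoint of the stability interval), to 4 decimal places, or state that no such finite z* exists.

With y'=λy (z=hλ):
  k1=λy_n ⇒ h·k1=z·y_n;  k2=λ(1+1/3z)y_n ⇒ h·k2=z(1+1/3z)y_n
  y_{n+1}/y_n = 1 + 1/13z + 12/13z(1+1/3z) = 1 + z + 4/13z²
  so R(z) = 1 + z + 4/13z².

Find x<0 with |R(x)|<1.
x=-0.7: |R|=0.4508
R=1: x+4/13x²=0 ⇒ x=−13/4=-3.2500; min R=1−1/(4·4/13)=0.1875>−1
Confirm numerically:
  x=-3.215: |R|=0.96538 <1
  x=-1.934: |R|=0.21688 <1
  x=-1.360: |R|=0.20911 <1
  x=-3.822: |R|=1.67267 >1
  x=-3.355: |R|=1.10839 >1
So |R|<1 on (-3.2500, 0).

left endpoint -3.2500.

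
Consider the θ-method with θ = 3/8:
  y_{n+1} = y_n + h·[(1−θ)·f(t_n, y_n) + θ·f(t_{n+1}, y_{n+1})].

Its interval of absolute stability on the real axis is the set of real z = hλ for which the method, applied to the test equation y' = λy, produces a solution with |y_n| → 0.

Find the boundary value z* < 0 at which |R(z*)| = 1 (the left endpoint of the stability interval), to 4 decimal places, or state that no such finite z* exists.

z* = -8.0000.

With y'=λy (z=hλ):
  y_{n+1} = y_n + z·[5/8·y_n + 3/8·y_{n+1}] ⇒ (1 − 3/8z)y_{n+1} = (1 + 5/8z)y_n
  Hence R(z) = (1 + 5/8z)/(1 − 3/8z).

Need |R(x)|<1, x<0.
x=-1.39: |R|=0.0863
R=−1: 1+5/8x = −1+3/8x ⇒ -1/4x=2 ⇒ x=2/(-1/4)=-8.0000
Confirm numerically:
  x=-6.652: |R|=0.90356 <1
  x=-5.410: |R|=0.78622 <1
  x=-4.816: |R|=0.71632 <1
  x=-4.111: |R|=0.61747 <1
  x=-8.550: |R|=1.03269 >1
  x=-8.483: |R|=1.02888 >1
So |R|<1 on (-8.0000, 0).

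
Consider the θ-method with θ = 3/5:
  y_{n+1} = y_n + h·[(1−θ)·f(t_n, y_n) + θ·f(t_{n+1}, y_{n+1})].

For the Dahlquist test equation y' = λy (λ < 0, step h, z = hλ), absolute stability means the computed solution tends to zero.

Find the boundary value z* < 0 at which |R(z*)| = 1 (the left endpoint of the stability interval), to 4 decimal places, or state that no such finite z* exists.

(−∞, 0) — no finite endpoint.

On y'=λy, z=hλ:
  y_{n+1} = y_n + z·[2/5·y_n + 3/5·y_{n+1}] ⇒ (1 − 3/5z)y_{n+1} = (1 + 2/5z)y_n
  ⇒ R(z) = (1 + 2/5z)/(1 − 3/5z).

Solve |R(x)|<1 on ℝ⁻.
x=-1.11: |R|=0.3337
x=-2: |R|=0.0909
x=-10: |R|=0.4286
x=-100: |R|=0.6393
θ=3/5≥1/2 ⇒ |1+2/5x|<|1−3/5x| ∀x<0 ⇒ stable on all of ℝ⁻.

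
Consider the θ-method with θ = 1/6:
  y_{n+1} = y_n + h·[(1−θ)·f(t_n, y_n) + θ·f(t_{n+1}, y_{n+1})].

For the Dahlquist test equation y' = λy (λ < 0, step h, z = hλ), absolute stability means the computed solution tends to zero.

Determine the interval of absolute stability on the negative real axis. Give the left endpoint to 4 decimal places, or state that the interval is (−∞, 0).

Set f=λy, z=hλ:
  y_{n+1} = y_n + z·[5/6·y_n + 1/6·y_{n+1}] ⇒ (1 − 1/6z)y_{n+1} = (1 + 5/6z)y_n
  ⇒ R(z) = (1 + 5/6z)/(1 − 1/6z).

Solve |R(x)|<1 on ℝ⁻.
x=-0.88: |R|=0.2326
R=−1: 1+5/6x = −1+1/6x ⇒ -2/3x=2 ⇒ x=2/(-2/3)=-3.0000
Confirm numerically:
  x=-2.000: |R|=0.50000 <1
  x=-1.989: |R|=0.49380 <1
  x=-1.951: |R|=0.47227 <1
  x=-1.483: |R|=0.18910 <1
  x=-3.450: |R|=1.19048 >1
  x=-3.137: |R|=1.05998 >1
Stable set (-3.0000, 0).

(-3.0000, 0).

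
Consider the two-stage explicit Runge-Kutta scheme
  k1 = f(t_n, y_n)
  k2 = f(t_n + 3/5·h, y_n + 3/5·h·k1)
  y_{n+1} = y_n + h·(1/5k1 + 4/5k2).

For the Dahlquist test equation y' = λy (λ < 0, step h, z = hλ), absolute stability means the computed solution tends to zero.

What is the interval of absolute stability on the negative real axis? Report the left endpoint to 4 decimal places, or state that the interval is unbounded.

(-2.0833, 0).

Test eqn y'=λy, z=hλ:
  k1=λy_n ⇒ h·k1=z·y_n;  k2=λ(1+3/5z)y_n ⇒ h·k2=z(1+3/5z)y_n
  y_{n+1}/y_n = 1 + 1/5z + 4/5z(1+3/5z) = 1 + z + 12/25z²
  so R(z) = 1 + z + 12/25z².

Boundary: |R(x)|=1, x<0.
x=-0.62: |R|=0.5645
R=1: x+12/25x²=0 ⇒ x=−25/12=-2.0833; min R=1−1/(4·12/25)=0.4792>−1
Confirm numerically:
  x=-1.755: |R|=0.72341 <1
  x=-1.736: |R|=0.71057 <1
  x=-1.531: |R|=0.59410 <1
  x=-2.412: |R|=1.38052 >1
  x=-2.395: |R|=1.35829 >1
  x=-2.292: |R|=1.22957 >1
Interval (-2.0833, 0).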